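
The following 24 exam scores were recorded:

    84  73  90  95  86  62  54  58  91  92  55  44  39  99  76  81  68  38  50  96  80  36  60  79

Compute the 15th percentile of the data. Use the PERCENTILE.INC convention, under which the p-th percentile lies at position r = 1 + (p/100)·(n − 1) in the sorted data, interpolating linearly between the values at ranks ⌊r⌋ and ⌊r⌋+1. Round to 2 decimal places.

46.70

Sorted: 36, 38, 39, 44, 50, 54, 55, 58, 60, 62, 68, 73, 76, 79, 80, 81, 84, 86, 90, 91, 92, 95, 96, 99.
n = 24.
r = 1 + (15/100)·(24 − 1) = 1 + 3.45 = 4.45.
Rank 4 is 44 and rank 5 is 50.
Interpolate: 44 + 0.45·(50 − 44) = 44 + 0.45·6 = 46.7.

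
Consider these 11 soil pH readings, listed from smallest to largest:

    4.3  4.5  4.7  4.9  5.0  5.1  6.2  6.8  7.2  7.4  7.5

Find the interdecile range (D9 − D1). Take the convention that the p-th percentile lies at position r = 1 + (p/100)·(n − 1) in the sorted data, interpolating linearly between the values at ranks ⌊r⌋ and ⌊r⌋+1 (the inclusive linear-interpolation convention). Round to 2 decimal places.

2.90

n = 11.
P10: r = 2 (integer) → 4.5.
P90: r = 10 (integer) → 7.4.
Difference: 7.4 − 4.5 = 2.9.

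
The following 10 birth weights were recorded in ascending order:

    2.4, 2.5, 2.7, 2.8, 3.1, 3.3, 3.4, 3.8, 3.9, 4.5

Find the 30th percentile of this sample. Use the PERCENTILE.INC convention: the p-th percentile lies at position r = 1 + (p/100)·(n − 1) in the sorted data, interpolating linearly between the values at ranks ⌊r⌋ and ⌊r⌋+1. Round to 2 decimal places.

n = 10.
r = 1 + (30/100)·(10 − 1) = 1 + 2.7 = 3.7.
Rank 3 is 2.7 and rank 4 is 2.8.
Interpolate: 2.7 + 0.7·(2.8 − 2.7) = 2.7 + 0.7·0.1 = 2.77.

2.77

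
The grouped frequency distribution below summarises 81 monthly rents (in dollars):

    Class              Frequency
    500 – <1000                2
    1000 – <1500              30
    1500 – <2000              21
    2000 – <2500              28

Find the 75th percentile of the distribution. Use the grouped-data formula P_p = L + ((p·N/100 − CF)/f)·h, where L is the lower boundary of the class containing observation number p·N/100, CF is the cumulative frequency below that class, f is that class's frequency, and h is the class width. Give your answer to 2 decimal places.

N = 81; target position k = 75/100 · 81 = 60.75.
Cumulative frequencies: 2, 32, 53, 81.
Observation 60.75 falls in the class 2000 – <2500.
L = 2000, CF = 53, f = 28, h = 500.
P75 = 2000 + ((60.75 − 53)/28)·500 = 2000 + 138.393 = 2138.39.

2138.39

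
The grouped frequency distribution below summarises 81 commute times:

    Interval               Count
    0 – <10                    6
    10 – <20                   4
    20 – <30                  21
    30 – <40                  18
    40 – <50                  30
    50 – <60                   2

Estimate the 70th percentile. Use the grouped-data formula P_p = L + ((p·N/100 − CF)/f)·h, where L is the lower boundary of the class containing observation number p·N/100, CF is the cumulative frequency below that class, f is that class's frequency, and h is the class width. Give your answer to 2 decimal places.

42.57

N = 81; target position k = 70/100 · 81 = 56.7.
Cumulative frequencies: 6, 10, 31, 49, 79, 81.
Observation 56.7 falls in the class 40 – <50.
L = 40, CF = 49, f = 30, h = 10.
P70 = 40 + ((56.7 − 49)/30)·10 = 40 + 2.56667 = 42.5667.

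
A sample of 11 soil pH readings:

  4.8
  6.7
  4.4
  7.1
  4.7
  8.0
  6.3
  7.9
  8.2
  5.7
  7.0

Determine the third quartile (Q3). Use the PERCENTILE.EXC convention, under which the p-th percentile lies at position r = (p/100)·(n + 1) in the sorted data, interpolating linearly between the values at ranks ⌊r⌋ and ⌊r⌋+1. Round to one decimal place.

7.9

Sorted: 4.4, 4.7, 4.8, 5.7, 6.3, 6.7, 7.0, 7.1, 7.9, 8.0, 8.2.
n = 11.
r = (75/100)·(11 + 1) = 9.
r is an integer, so P75 is the value at rank 9: 7.9.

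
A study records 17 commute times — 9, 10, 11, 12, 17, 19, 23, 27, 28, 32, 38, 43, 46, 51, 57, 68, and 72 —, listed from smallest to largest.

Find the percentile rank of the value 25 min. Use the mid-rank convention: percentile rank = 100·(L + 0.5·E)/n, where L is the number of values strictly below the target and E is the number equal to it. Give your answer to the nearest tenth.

Count below 25: L = 7; count equal: E = 0; n = 17.
Percentile rank = 100·(7 + 0.5·0)/17 = 100·7/17 = 41.18.

41.2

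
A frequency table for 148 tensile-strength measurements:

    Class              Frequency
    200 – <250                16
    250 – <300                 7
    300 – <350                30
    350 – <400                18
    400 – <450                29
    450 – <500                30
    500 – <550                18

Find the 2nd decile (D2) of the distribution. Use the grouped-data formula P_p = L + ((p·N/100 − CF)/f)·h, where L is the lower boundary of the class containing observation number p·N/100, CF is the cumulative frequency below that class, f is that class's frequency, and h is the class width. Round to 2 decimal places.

N = 148; target position k = 20/100 · 148 = 29.6.
Cumulative frequencies: 16, 23, 53, 71, 100, 130, 148.
Observation 29.6 falls in the class 300 – <350.
L = 300, CF = 23, f = 30, h = 50.
P20 = 300 + ((29.6 − 23)/30)·50 = 300 + 11 = 311.

311.00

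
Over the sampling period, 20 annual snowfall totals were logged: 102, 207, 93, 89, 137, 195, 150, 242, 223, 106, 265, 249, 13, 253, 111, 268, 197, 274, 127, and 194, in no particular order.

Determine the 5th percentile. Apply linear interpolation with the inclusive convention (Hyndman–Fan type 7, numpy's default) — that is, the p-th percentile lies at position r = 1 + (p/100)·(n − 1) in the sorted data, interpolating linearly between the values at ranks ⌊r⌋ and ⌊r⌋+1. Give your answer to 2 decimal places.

85.20

Sorted: 13, 89, 93, 102, 106, 111, 127, 137, 150, 194, 195, 197, 207, 223, 242, 249, 253, 265, 268, 274.
n = 20.
r = 1 + (5/100)·(20 − 1) = 1 + 0.95 = 1.95.
Rank 1 is 13 and rank 2 is 89.
Interpolate: 13 + 0.95·(89 − 13) = 13 + 0.95·76 = 85.2.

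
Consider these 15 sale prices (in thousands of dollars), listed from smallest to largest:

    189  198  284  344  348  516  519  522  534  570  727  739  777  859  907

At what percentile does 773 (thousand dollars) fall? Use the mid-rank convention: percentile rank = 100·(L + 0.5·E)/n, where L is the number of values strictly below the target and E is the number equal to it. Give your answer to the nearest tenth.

80.0

Count below 773: L = 12; count equal: E = 0; n = 15.
Percentile rank = 100·(12 + 0.5·0)/15 = 100·12/15 = 80.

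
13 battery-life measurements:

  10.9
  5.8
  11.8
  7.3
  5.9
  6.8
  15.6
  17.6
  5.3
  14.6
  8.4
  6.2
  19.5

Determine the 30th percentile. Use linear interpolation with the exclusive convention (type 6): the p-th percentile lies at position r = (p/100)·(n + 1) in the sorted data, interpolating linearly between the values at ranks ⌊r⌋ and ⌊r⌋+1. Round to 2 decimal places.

Sorted: 5.3, 5.8, 5.9, 6.2, 6.8, 7.3, 8.4, 10.9, 11.8, 14.6, 15.6, 17.6, 19.5.
n = 13.
r = (30/100)·(13 + 1) = 4.2.
Rank 4 is 6.2 and rank 5 is 6.8.
Interpolate: 6.2 + 0.2·(6.8 − 6.2) = 6.2 + 0.2·0.6 = 6.32.

6.32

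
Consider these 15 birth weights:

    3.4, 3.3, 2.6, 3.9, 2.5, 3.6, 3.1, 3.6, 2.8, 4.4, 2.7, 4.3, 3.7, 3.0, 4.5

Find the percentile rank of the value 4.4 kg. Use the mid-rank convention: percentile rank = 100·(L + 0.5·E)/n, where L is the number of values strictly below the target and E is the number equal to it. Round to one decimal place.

Sorted: 2.5, 2.6, 2.7, 2.8, 3.0, 3.1, 3.3, 3.4, 3.6, 3.6, 3.7, 3.9, 4.3, 4.4, 4.5.
Count below 4.4: L = 13; count equal: E = 1; n = 15.
Percentile rank = 100·(13 + 0.5·1)/15 = 100·13.5/15 = 90.

90.0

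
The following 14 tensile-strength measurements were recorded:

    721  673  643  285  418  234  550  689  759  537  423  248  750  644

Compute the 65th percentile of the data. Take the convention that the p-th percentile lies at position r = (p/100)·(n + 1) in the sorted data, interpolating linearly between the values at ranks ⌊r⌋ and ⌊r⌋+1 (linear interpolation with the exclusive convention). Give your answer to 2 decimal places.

665.75

Sorted: 234, 248, 285, 418, 423, 537, 550, 643, 644, 673, 689, 721, 750, 759.
n = 14.
r = (65/100)·(14 + 1) = 9.75.
Rank 9 is 644 and rank 10 is 673.
Interpolate: 644 + 0.75·(673 − 644) = 644 + 0.75·29 = 665.75.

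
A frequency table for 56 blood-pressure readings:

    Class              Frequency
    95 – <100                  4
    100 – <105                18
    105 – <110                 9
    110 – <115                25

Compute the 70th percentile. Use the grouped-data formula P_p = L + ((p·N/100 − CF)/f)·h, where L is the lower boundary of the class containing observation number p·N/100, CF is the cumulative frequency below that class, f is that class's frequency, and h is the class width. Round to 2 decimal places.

N = 56; target position k = 70/100 · 56 = 39.2.
Cumulative frequencies: 4, 22, 31, 56.
Observation 39.2 falls in the class 110 – <115.
L = 110, CF = 31, f = 25, h = 5.
P70 = 110 + ((39.2 − 31)/25)·5 = 110 + 1.64 = 111.64.

111.64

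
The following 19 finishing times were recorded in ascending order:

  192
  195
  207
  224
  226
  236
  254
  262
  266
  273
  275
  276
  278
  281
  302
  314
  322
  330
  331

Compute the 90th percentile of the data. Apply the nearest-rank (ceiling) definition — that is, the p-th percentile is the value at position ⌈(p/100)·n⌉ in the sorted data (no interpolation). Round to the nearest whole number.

n = 19.
Position = ⌈90/100 · 19⌉ = ⌈17.1⌉ = 18.
The value at rank 18 is 330.

330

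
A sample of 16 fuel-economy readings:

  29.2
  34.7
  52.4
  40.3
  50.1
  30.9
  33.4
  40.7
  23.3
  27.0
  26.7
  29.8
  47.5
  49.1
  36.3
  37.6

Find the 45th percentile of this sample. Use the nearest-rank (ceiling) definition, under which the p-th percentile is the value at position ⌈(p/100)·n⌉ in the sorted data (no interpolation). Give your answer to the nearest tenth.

34.7

Sorted: 23.3, 26.7, 27.0, 29.2, 29.8, 30.9, 33.4, 34.7, 36.3, 37.6, 40.3, 40.7, 47.5, 49.1, 50.1, 52.4.
n = 16.
Position = ⌈45/100 · 16⌉ = ⌈7.2⌉ = 8.
The value at rank 8 is 34.7.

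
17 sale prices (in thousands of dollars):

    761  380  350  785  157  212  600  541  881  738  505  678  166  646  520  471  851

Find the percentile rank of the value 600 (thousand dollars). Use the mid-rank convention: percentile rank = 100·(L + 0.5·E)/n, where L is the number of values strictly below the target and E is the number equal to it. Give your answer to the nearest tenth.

Sorted: 157, 166, 212, 350, 380, 471, 505, 520, 541, 600, 646, 678, 738, 761, 785, 851, 881.
Count below 600: L = 9; count equal: E = 1; n = 17.
Percentile rank = 100·(9 + 0.5·1)/17 = 100·9.5/17 = 55.88.

55.9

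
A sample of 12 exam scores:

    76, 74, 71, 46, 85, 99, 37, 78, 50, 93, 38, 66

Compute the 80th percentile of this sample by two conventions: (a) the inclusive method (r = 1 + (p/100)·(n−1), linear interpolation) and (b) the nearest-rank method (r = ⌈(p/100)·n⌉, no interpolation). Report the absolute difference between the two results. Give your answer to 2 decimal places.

Sorted: 37, 38, 46, 50, 66, 71, 74, 76, 78, 85, 93, 99.
n = 12.
(a) r = 9.8; between ranks 9 (78) and 10 (85): 83.6.
(b) the nearest-rank method: rank 10 → 85.
|83.6 − 85| = 1.4.

1.40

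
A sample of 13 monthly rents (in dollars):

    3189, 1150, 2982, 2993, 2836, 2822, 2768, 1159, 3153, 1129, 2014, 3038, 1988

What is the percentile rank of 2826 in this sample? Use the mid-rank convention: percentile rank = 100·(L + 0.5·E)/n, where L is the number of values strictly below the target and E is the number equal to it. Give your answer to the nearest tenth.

53.8

Sorted: 1129, 1150, 1159, 1988, 2014, 2768, 2822, 2836, 2982, 2993, 3038, 3153, 3189.
Count below 2826: L = 7; count equal: E = 0; n = 13.
Percentile rank = 100·(7 + 0.5·0)/13 = 100·7/13 = 53.85.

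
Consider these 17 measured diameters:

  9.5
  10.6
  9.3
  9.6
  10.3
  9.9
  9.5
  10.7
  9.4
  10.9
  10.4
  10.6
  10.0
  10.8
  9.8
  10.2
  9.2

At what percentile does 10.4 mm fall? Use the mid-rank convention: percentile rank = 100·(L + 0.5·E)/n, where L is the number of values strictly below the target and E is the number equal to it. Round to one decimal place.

Sorted: 9.2, 9.3, 9.4, 9.5, 9.5, 9.6, 9.8, 9.9, 10.0, 10.2, 10.3, 10.4, 10.6, 10.6, 10.7, 10.8, 10.9.
Count below 10.4: L = 11; count equal: E = 1; n = 17.
Percentile rank = 100·(11 + 0.5·1)/17 = 100·11.5/17 = 67.65.

67.6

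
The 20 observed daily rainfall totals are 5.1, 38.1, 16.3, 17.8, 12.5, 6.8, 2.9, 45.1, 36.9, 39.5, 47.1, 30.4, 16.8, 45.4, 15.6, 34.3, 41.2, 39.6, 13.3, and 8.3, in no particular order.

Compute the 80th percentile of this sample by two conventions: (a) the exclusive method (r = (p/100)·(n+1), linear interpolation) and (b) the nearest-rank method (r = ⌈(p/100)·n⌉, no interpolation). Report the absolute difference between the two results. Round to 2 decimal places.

1.28

Sorted: 2.9, 5.1, 6.8, 8.3, 12.5, 13.3, 15.6, 16.3, 16.8, 17.8, 30.4, 34.3, 36.9, 38.1, 39.5, 39.6, 41.2, 45.1, 45.4, 47.1.
n = 20.
(a) r = 16.8; between ranks 16 (39.6) and 17 (41.2): 40.88.
(b) the nearest-rank method: rank 16 → 39.6.
|40.88 − 39.6| = 1.28.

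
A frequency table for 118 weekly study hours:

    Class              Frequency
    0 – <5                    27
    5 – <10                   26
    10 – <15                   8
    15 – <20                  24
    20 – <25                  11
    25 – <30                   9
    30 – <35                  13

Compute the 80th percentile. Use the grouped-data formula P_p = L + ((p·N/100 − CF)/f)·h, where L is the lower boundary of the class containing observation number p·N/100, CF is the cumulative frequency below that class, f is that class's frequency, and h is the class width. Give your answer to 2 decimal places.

24.27

N = 118; target position k = 80/100 · 118 = 94.4.
Cumulative frequencies: 27, 53, 61, 85, 96, 105, 118.
Observation 94.4 falls in the class 20 – <25.
L = 20, CF = 85, f = 11, h = 5.
P80 = 20 + ((94.4 − 85)/11)·5 = 20 + 4.27273 = 24.2727.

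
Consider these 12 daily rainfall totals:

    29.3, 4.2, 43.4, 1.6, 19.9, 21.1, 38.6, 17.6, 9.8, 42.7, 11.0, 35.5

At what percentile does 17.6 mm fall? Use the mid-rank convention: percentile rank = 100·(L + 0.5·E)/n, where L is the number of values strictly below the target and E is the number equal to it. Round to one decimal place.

Sorted: 1.6, 4.2, 9.8, 11.0, 17.6, 19.9, 21.1, 29.3, 35.5, 38.6, 42.7, 43.4.
Count below 17.6: L = 4; count equal: E = 1; n = 12.
Percentile rank = 100·(4 + 0.5·1)/12 = 100·4.5/12 = 37.5.

37.5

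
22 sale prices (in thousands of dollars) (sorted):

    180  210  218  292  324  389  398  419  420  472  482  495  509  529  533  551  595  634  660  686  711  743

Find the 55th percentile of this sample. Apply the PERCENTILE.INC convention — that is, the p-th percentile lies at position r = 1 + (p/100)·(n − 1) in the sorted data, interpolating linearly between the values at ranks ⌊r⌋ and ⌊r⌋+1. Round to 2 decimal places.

n = 22.
r = 1 + (55/100)·(22 − 1) = 1 + 11.55 = 12.55.
Rank 12 is 495 and rank 13 is 509.
Interpolate: 495 + 0.55·(509 − 495) = 495 + 0.55·14 = 502.7.

502.70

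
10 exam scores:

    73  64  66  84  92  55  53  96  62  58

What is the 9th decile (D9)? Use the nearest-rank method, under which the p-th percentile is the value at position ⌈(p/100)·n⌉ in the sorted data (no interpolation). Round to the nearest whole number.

92

Sorted: 53, 55, 58, 62, 64, 66, 73, 84, 92, 96.
n = 10.
Position = ⌈90/100 · 10⌉ = ⌈9⌉ = 9.
The value at rank 9 is 92.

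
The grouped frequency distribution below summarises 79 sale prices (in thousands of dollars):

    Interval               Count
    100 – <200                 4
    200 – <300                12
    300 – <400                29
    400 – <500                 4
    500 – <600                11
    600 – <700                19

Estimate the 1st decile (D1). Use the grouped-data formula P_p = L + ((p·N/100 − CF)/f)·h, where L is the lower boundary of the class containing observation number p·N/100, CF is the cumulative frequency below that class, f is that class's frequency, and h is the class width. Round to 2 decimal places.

232.50

N = 79; target position k = 10/100 · 79 = 7.9.
Cumulative frequencies: 4, 16, 45, 49, 60, 79.
Observation 7.9 falls in the class 200 – <300.
L = 200, CF = 4, f = 12, h = 100.
P10 = 200 + ((7.9 − 4)/12)·100 = 200 + 32.5 = 232.5.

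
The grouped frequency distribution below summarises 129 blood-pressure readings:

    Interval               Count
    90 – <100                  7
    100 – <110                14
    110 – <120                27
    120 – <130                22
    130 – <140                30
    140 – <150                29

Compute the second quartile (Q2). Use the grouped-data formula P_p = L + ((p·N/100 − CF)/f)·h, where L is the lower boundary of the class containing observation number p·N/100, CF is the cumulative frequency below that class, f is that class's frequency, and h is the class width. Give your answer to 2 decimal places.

127.50

N = 129; target position k = 50/100 · 129 = 64.5.
Cumulative frequencies: 7, 21, 48, 70, 100, 129.
Observation 64.5 falls in the class 120 – <130.
L = 120, CF = 48, f = 22, h = 10.
P50 = 120 + ((64.5 − 48)/22)·10 = 120 + 7.5 = 127.5.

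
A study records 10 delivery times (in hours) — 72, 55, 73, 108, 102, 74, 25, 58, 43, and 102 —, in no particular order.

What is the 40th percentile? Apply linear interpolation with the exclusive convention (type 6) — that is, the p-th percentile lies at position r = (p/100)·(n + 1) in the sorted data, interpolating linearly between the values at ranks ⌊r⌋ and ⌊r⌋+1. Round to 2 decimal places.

Sorted: 25, 43, 55, 58, 72, 73, 74, 102, 102, 108.
n = 10.
r = (40/100)·(10 + 1) = 4.4.
Rank 4 is 58 and rank 5 is 72.
Interpolate: 58 + 0.4·(72 − 58) = 58 + 0.4·14 = 63.6.

63.60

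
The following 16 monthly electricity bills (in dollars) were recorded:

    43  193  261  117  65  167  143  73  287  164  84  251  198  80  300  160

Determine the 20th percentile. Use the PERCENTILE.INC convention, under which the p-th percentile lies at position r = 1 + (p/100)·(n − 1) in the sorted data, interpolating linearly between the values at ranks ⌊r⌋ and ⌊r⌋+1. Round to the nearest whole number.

80

Sorted: 43, 65, 73, 80, 84, 117, 143, 160, 164, 167, 193, 198, 251, 261, 287, 300.
n = 16.
r = 1 + (20/100)·(16 − 1) = 1 + 3 = 4.
r is an integer, so P20 is the value at rank 4: 80.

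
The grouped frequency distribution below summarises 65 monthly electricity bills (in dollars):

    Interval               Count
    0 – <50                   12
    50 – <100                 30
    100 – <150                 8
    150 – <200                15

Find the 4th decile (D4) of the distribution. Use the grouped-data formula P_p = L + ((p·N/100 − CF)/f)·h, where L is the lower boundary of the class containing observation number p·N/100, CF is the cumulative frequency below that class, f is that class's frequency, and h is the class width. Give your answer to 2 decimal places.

N = 65; target position k = 40/100 · 65 = 26.
Cumulative frequencies: 12, 42, 50, 65.
Observation 26 falls in the class 50 – <100.
L = 50, CF = 12, f = 30, h = 50.
P40 = 50 + ((26 − 12)/30)·50 = 50 + 23.3333 = 73.3333.

73.33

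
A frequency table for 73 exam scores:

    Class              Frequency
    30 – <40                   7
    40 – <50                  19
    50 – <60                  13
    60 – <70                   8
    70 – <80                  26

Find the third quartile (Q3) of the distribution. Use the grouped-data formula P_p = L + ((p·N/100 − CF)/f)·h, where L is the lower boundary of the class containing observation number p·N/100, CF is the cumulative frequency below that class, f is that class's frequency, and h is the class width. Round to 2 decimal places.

N = 73; target position k = 75/100 · 73 = 54.75.
Cumulative frequencies: 7, 26, 39, 47, 73.
Observation 54.75 falls in the class 70 – <80.
L = 70, CF = 47, f = 26, h = 10.
P75 = 70 + ((54.75 − 47)/26)·10 = 70 + 2.98077 = 72.9808.

72.98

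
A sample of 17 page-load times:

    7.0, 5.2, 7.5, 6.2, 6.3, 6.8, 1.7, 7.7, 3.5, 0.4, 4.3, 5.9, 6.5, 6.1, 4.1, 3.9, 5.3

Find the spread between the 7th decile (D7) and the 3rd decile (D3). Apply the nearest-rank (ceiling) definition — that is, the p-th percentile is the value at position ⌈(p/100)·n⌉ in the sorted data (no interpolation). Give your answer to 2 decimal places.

Sorted: 0.4, 1.7, 3.5, 3.9, 4.1, 4.3, 5.2, 5.3, 5.9, 6.1, 6.2, 6.3, 6.5, 6.8, 7.0, 7.5, 7.7.
n = 17.
P30: rank ⌈30/100·17⌉ = 6 → 4.3.
P70: rank ⌈70/100·17⌉ = 12 → 6.3.
Difference: 6.3 − 4.3 = 2.

2.00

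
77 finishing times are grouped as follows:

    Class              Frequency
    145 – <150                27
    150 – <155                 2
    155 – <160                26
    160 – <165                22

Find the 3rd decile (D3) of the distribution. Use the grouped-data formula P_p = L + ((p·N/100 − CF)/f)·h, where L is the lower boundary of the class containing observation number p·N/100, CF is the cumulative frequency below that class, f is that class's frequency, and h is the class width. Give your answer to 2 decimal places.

N = 77; target position k = 30/100 · 77 = 23.1.
Cumulative frequencies: 27, 29, 55, 77.
Observation 23.1 falls in the class 145 – <150.
L = 145, CF = 0, f = 27, h = 5.
P30 = 145 + ((23.1 − 0)/27)·5 = 145 + 4.27778 = 149.278.

149.28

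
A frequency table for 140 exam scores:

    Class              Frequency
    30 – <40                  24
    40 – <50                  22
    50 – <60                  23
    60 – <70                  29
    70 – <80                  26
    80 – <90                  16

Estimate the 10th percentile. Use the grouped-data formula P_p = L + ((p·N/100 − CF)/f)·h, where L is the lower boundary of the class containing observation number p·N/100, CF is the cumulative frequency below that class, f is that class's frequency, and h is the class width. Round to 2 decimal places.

35.83

N = 140; target position k = 10/100 · 140 = 14.
Cumulative frequencies: 24, 46, 69, 98, 124, 140.
Observation 14 falls in the class 30 – <40.
L = 30, CF = 0, f = 24, h = 10.
P10 = 30 + ((14 − 0)/24)·10 = 30 + 5.83333 = 35.8333.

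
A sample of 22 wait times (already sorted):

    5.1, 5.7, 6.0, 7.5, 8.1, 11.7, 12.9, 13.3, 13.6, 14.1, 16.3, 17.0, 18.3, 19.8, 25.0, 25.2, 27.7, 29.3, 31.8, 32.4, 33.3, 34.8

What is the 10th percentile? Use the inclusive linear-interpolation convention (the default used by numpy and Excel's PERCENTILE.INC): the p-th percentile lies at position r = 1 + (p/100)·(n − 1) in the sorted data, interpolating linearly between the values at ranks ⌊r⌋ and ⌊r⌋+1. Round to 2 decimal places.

n = 22.
r = 1 + (10/100)·(22 − 1) = 1 + 2.1 = 3.1.
Rank 3 is 6.0 and rank 4 is 7.5.
Interpolate: 6.0 + 0.1·(7.5 − 6.0) = 6.0 + 0.1·1.5 = 6.15.

6.15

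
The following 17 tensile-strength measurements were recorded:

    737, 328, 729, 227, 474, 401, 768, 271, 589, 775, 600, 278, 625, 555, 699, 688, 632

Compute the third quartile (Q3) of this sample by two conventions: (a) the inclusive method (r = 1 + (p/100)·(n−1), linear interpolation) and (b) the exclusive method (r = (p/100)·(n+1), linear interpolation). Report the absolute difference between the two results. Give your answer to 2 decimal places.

Sorted: 227, 271, 278, 328, 401, 474, 555, 589, 600, 625, 632, 688, 699, 729, 737, 768, 775.
n = 17.
(a) r = 13 → value at rank 13 = 699.
(b) r = 13.5; between ranks 13 (699) and 14 (729): 714.
|699 − 714| = 15.

15.00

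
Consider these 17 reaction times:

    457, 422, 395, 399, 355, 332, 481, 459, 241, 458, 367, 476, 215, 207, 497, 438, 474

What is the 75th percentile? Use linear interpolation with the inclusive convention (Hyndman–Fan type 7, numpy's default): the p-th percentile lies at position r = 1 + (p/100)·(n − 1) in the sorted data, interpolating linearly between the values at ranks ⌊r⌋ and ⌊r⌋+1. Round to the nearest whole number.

459

Sorted: 207, 215, 241, 332, 355, 367, 395, 399, 422, 438, 457, 458, 459, 474, 476, 481, 497.
n = 17.
r = 1 + (75/100)·(17 − 1) = 1 + 12 = 13.
r is an integer, so P75 is the value at rank 13: 459.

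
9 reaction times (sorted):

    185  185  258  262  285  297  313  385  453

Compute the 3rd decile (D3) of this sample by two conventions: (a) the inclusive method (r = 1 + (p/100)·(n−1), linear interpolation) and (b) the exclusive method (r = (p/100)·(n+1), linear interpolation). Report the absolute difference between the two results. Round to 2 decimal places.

n = 9.
(a) r = 3.4; between ranks 3 (258) and 4 (262): 259.6.
(b) r = 3 → value at rank 3 = 258.
|259.6 − 258| = 1.6.

1.60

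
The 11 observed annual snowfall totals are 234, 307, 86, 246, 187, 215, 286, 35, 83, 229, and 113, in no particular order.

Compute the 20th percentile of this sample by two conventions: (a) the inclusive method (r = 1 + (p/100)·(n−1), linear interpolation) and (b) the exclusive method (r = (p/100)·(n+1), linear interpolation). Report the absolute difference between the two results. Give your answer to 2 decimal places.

Sorted: 35, 83, 86, 113, 187, 215, 229, 234, 246, 286, 307.
n = 11.
(a) r = 3 → value at rank 3 = 86.
(b) r = 2.4; between ranks 2 (83) and 3 (86): 84.2.
|86 − 84.2| = 1.8.

1.80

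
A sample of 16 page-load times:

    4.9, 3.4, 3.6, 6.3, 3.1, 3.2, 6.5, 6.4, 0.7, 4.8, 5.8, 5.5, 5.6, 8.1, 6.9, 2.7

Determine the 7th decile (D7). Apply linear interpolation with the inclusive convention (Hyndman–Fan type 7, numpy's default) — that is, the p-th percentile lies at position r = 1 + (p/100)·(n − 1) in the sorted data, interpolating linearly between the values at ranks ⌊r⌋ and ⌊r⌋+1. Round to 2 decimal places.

Sorted: 0.7, 2.7, 3.1, 3.2, 3.4, 3.6, 4.8, 4.9, 5.5, 5.6, 5.8, 6.3, 6.4, 6.5, 6.9, 8.1.
n = 16.
r = 1 + (70/100)·(16 − 1) = 1 + 10.5 = 11.5.
Rank 11 is 5.8 and rank 12 is 6.3.
Interpolate: 5.8 + 0.5·(6.3 − 5.8) = 5.8 + 0.5·0.5 = 6.05.

6.05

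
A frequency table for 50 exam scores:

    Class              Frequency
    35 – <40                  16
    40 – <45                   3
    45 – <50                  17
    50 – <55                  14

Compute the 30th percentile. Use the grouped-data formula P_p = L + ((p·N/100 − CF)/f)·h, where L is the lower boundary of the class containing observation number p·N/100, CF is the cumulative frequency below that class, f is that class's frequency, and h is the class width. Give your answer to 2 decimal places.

N = 50; target position k = 30/100 · 50 = 15.
Cumulative frequencies: 16, 19, 36, 50.
Observation 15 falls in the class 35 – <40.
L = 35, CF = 0, f = 16, h = 5.
P30 = 35 + ((15 − 0)/16)·5 = 35 + 4.6875 = 39.6875.

39.69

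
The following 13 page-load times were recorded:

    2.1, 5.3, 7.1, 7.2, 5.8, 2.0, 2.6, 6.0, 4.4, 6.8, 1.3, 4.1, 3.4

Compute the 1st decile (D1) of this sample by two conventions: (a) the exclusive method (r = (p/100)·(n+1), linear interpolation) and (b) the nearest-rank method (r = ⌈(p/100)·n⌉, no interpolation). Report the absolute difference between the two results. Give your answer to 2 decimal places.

Sorted: 1.3, 2.0, 2.1, 2.6, 3.4, 4.1, 4.4, 5.3, 5.8, 6.0, 6.8, 7.1, 7.2.
n = 13.
(a) r = 1.4; between ranks 1 (1.3) and 2 (2.0): 1.58.
(b) the nearest-rank method: rank 2 → 2.
|1.58 − 2| = 0.42.

0.42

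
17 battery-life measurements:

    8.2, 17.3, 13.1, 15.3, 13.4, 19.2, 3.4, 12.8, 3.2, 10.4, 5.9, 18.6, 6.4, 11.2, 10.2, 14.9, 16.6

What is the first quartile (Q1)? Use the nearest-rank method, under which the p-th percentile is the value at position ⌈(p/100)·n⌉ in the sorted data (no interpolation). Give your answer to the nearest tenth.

Sorted: 3.2, 3.4, 5.9, 6.4, 8.2, 10.2, 10.4, 11.2, 12.8, 13.1, 13.4, 14.9, 15.3, 16.6, 17.3, 18.6, 19.2.
n = 17.
Position = ⌈25/100 · 17⌉ = ⌈4.25⌉ = 5.
The value at rank 5 is 8.2.

8.2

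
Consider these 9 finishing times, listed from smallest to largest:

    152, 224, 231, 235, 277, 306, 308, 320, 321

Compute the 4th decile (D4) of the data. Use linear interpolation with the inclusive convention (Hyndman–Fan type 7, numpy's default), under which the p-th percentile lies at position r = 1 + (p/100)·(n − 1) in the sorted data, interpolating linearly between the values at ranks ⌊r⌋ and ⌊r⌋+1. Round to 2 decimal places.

243.40

n = 9.
r = 1 + (40/100)·(9 − 1) = 1 + 3.2 = 4.2.
Rank 4 is 235 and rank 5 is 277.
Interpolate: 235 + 0.2·(277 − 235) = 235 + 0.2·42 = 243.4.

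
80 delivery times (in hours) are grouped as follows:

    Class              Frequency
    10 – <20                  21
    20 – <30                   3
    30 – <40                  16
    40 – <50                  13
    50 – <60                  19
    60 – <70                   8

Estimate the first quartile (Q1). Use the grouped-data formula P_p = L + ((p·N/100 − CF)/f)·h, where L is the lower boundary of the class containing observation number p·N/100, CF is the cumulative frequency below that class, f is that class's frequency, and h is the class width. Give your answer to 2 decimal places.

19.52

N = 80; target position k = 25/100 · 80 = 20.
Cumulative frequencies: 21, 24, 40, 53, 72, 80.
Observation 20 falls in the class 10 – <20.
L = 10, CF = 0, f = 21, h = 10.
P25 = 10 + ((20 − 0)/21)·10 = 10 + 9.52381 = 19.5238.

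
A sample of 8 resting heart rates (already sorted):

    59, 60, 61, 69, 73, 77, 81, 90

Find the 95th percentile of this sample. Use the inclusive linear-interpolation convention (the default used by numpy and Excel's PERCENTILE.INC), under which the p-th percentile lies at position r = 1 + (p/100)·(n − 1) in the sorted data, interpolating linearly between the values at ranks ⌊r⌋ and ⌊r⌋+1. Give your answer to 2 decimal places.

86.85

n = 8.
r = 1 + (95/100)·(8 − 1) = 1 + 6.65 = 7.65.
Rank 7 is 81 and rank 8 is 90.
Interpolate: 81 + 0.65·(90 − 81) = 81 + 0.65·9 = 86.85.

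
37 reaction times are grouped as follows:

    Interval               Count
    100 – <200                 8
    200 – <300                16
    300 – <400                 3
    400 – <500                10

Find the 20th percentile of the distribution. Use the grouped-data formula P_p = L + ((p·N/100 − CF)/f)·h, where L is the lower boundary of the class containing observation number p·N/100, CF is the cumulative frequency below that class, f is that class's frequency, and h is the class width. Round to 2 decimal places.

192.50

N = 37; target position k = 20/100 · 37 = 7.4.
Cumulative frequencies: 8, 24, 27, 37.
Observation 7.4 falls in the class 100 – <200.
L = 100, CF = 0, f = 8, h = 100.
P20 = 100 + ((7.4 − 0)/8)·100 = 100 + 92.5 = 192.5.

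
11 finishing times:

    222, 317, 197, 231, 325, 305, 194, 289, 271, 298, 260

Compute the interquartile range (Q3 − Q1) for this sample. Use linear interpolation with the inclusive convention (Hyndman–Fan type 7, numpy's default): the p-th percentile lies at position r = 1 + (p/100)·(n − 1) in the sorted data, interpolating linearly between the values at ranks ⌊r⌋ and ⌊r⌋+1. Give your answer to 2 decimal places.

75.00

Sorted: 194, 197, 222, 231, 260, 271, 289, 298, 305, 317, 325.
n = 11.
P25: r = 3.5; ranks 3–4 are 222, 231; interpolating gives 226.5.
P75: r = 8.5; ranks 8–9 are 298, 305; interpolating gives 301.5.
Difference: 301.5 − 226.5 = 75.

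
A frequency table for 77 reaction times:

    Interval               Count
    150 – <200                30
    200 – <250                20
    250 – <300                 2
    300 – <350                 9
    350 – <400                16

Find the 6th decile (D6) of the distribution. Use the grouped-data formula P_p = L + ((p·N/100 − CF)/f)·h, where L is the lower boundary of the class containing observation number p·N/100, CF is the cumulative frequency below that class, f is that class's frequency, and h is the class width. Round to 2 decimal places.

240.50

N = 77; target position k = 60/100 · 77 = 46.2.
Cumulative frequencies: 30, 50, 52, 61, 77.
Observation 46.2 falls in the class 200 – <250.
L = 200, CF = 30, f = 20, h = 50.
P60 = 200 + ((46.2 − 30)/20)·50 = 200 + 40.5 = 240.5.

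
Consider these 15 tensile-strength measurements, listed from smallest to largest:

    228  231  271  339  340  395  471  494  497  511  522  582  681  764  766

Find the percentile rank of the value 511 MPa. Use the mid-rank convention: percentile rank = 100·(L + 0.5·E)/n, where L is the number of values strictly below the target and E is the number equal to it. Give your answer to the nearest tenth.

63.3

Count below 511: L = 9; count equal: E = 1; n = 15.
Percentile rank = 100·(9 + 0.5·1)/15 = 100·9.5/15 = 63.33.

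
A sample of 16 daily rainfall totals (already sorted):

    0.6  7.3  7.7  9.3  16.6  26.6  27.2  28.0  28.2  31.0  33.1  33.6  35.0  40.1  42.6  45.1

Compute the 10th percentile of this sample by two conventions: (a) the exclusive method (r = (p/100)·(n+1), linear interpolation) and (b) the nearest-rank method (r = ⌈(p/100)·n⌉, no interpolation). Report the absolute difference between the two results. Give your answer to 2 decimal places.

n = 16.
(a) r = 1.7; between ranks 1 (0.6) and 2 (7.3): 5.29.
(b) the nearest-rank method: rank 2 → 7.3.
|5.29 − 7.3| = 2.01.

2.01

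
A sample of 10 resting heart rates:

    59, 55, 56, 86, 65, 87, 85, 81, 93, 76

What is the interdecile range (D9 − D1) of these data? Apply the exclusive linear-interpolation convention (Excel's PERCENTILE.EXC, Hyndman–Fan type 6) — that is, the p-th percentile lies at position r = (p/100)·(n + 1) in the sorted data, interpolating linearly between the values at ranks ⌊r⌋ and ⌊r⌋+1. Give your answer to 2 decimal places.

Sorted: 55, 56, 59, 65, 76, 81, 85, 86, 87, 93.
n = 10.
P10: r = 1.1; ranks 1–2 are 55, 56; interpolating gives 55.1.
P90: r = 9.9; ranks 9–10 are 87, 93; interpolating gives 92.4.
Difference: 92.4 − 55.1 = 37.3.

37.30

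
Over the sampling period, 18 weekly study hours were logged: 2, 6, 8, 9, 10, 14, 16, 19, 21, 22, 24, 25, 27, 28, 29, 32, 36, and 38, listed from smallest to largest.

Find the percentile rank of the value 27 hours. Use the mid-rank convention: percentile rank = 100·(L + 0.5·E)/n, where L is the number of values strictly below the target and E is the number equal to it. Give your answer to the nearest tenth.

Count below 27: L = 12; count equal: E = 1; n = 18.
Percentile rank = 100·(12 + 0.5·1)/18 = 100·12.5/18 = 69.44.

69.4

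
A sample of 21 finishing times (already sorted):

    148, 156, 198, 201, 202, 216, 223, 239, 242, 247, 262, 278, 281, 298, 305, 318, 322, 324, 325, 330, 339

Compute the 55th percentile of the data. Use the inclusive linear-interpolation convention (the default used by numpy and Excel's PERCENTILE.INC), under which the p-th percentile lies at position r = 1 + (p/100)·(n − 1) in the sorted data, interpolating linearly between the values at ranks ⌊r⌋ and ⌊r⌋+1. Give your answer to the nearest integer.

n = 21.
r = 1 + (55/100)·(21 − 1) = 1 + 11 = 12.
r is an integer, so P55 is the value at rank 12: 278.

278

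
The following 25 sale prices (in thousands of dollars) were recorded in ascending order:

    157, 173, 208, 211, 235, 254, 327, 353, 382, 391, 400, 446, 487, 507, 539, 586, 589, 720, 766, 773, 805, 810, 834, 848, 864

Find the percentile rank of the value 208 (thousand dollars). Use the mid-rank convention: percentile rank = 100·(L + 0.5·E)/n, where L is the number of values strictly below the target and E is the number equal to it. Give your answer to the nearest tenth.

10.0

Count below 208: L = 2; count equal: E = 1; n = 25.
Percentile rank = 100·(2 + 0.5·1)/25 = 100·2.5/25 = 10.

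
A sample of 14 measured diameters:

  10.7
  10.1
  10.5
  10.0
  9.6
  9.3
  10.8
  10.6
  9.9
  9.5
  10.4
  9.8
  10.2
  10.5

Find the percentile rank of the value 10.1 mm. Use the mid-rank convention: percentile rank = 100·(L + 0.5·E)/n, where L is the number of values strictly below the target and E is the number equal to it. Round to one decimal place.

46.4

Sorted: 9.3, 9.5, 9.6, 9.8, 9.9, 10.0, 10.1, 10.2, 10.4, 10.5, 10.5, 10.6, 10.7, 10.8.
Count below 10.1: L = 6; count equal: E = 1; n = 14.
Percentile rank = 100·(6 + 0.5·1)/14 = 100·6.5/14 = 46.43.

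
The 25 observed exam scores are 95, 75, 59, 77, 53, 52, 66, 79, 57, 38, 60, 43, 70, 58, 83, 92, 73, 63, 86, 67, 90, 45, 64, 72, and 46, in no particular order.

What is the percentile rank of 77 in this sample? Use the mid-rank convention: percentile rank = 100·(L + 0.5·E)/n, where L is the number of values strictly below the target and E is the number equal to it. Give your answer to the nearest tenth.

Sorted: 38, 43, 45, 46, 52, 53, 57, 58, 59, 60, 63, 64, 66, 67, 70, 72, 73, 75, 77, 79, 83, 86, 90, 92, 95.
Count below 77: L = 18; count equal: E = 1; n = 25.
Percentile rank = 100·(18 + 0.5·1)/25 = 100·18.5/25 = 74.

74.0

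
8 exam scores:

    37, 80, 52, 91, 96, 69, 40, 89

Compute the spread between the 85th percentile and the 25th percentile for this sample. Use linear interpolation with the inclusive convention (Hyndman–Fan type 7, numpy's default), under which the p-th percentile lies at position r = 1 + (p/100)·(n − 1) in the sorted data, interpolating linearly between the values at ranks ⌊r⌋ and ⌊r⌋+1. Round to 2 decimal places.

Sorted: 37, 40, 52, 69, 80, 89, 91, 96.
n = 8.
P25: r = 2.75; ranks 2–3 are 40, 52; interpolating gives 49.
P85: r = 6.95; ranks 6–7 are 89, 91; interpolating gives 90.9.
Difference: 90.9 − 49 = 41.9.

41.90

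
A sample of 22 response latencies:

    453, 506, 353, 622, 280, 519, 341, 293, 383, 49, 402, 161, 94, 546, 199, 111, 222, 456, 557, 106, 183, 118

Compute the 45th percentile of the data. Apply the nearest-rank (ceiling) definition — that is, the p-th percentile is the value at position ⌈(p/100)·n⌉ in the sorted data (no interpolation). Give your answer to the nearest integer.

Sorted: 49, 94, 106, 111, 118, 161, 183, 199, 222, 280, 293, 341, 353, 383, 402, 453, 456, 506, 519, 546, 557, 622.
n = 22.
Position = ⌈45/100 · 22⌉ = ⌈9.9⌉ = 10.
The value at rank 10 is 280.

280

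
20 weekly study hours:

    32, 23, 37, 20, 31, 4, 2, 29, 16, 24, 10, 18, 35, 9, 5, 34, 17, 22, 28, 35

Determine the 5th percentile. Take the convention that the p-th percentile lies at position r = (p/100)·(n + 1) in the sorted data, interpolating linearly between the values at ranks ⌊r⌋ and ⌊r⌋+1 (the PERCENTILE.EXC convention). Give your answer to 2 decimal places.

2.10

Sorted: 2, 4, 5, 9, 10, 16, 17, 18, 20, 22, 23, 24, 28, 29, 31, 32, 34, 35, 35, 37.
n = 20.
r = (5/100)·(20 + 1) = 1.05.
Rank 1 is 2 and rank 2 is 4.
Interpolate: 2 + 0.05·(4 − 2) = 2 + 0.05·2 = 2.1.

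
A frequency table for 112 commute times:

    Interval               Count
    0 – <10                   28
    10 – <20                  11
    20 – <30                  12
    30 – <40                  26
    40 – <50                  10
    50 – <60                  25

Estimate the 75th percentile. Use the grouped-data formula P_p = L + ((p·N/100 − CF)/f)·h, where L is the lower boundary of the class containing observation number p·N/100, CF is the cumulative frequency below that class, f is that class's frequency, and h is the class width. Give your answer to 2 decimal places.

47.00

N = 112; target position k = 75/100 · 112 = 84.
Cumulative frequencies: 28, 39, 51, 77, 87, 112.
Observation 84 falls in the class 40 – <50.
L = 40, CF = 77, f = 10, h = 10.
P75 = 40 + ((84 − 77)/10)·10 = 40 + 7 = 47.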